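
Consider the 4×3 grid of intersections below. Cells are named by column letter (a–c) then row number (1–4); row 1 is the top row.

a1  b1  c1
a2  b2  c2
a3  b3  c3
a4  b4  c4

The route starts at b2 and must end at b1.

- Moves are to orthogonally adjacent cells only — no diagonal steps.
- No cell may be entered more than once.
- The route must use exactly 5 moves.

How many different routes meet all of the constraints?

2

Need simple routes of exactly 5 moves from b2 to b1 (Manhattan distance 1, so 2 moves are spent on a detour and 2 undoing it).
Enumerating: b2 b3 a3 a2 a1 b1 | b2 b3 c3 c2 c1 b1.
That gives 2 routes.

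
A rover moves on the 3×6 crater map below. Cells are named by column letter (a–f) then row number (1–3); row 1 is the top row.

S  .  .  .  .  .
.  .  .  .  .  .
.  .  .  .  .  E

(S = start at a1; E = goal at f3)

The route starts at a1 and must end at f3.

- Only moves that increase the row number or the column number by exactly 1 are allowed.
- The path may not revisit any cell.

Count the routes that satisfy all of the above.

A right/down-only route from a1 to f3 makes exactly 2 down-moves and 5 right-moves in some order.
With no other constraints that would be C(7,2) = 21 routes.
That gives 21 routes.

21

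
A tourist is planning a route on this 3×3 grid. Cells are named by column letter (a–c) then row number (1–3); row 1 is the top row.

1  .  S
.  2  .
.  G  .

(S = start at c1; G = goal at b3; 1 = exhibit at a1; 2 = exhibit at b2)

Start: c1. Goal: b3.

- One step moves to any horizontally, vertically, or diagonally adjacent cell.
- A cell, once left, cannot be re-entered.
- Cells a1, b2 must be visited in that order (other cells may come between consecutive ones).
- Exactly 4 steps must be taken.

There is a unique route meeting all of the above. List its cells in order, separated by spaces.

c1 b1 a1 b2 b3

The waypoints must appear in the order a1, b2, with no cell reused.
Route from c1: 2× left (reaching a1), down-right to b2, down to b3 — 4 moves in all.
Check: order respected (1 at step 2, 2 at step 3); 4 moves as required.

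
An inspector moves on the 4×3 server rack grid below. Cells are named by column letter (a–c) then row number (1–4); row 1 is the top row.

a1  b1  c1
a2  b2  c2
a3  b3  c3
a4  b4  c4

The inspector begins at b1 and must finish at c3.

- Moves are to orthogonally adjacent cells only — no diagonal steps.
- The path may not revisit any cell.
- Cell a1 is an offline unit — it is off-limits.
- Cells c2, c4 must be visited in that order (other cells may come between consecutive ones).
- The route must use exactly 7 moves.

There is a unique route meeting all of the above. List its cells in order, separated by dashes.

The waypoints must appear in the order c2, c4, with no cell reused.
Route from b1: right to c1, down to c2, left to b2, 2× down (reaching b4), right to c4, up to c3 — 7 moves in all.
Check: order respected (c2 at step 2, c4 at step 6); 7 moves as required.

b1 - c1 - c2 - b2 - b3 - b4 - c4 - c3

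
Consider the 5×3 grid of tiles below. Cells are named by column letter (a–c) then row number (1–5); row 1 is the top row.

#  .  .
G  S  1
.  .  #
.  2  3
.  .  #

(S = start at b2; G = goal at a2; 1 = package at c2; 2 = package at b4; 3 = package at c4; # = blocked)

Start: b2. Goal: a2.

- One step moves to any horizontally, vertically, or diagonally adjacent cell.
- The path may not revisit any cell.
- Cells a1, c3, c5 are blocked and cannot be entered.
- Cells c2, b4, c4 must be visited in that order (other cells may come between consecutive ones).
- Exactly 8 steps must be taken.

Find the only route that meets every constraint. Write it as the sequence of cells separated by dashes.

b2 - c2 - b3 - b4 - c4 - b5 - a4 - a3 - a2

The waypoints must appear in the order c2, b4, c4, with no cell reused.
Route from b2: right 1 to c2, down-left 1 to b3, down 1 to b4, right 1 to c4, down-left 1 to b5, up-left 1 to a4, up 2 to a2 — 8 moves in all.
Check: order respected (1 at step 1, 2 at step 3, 3 at step 4); 8 moves as required.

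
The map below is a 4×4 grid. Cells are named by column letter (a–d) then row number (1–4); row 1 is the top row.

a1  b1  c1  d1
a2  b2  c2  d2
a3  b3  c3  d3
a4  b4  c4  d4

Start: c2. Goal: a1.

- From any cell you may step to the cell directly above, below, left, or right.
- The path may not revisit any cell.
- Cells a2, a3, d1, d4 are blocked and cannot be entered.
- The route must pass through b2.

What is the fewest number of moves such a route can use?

Any route passes through b2 somewhere between c2 and a1. Summing Manhattan distances along the two legs (c2 → b2 → a1) gives a lower bound of 1 + 2 = 3 moves.
A route of 3 moves achieves this: c2 → b2 → b1 → a1.
Since 3 matches the lower bound, it is optimal.

3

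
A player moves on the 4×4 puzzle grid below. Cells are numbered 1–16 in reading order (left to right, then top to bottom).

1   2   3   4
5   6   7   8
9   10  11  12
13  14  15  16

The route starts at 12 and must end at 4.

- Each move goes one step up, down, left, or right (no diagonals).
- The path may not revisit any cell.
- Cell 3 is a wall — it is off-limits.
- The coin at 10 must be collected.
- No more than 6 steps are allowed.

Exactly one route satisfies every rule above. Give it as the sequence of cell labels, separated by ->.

12 -> 11 -> 10 -> 6 -> 7 -> 8 -> 4

The 6-move cap with required stops at 10 leaves no slack for detours.
Route from 12: left 2 to 10, up 1 to 6, right 2 to 8, up 1 to 4 — 6 moves in all.
Check: all required cells visited; 6 ≤ 6 moves.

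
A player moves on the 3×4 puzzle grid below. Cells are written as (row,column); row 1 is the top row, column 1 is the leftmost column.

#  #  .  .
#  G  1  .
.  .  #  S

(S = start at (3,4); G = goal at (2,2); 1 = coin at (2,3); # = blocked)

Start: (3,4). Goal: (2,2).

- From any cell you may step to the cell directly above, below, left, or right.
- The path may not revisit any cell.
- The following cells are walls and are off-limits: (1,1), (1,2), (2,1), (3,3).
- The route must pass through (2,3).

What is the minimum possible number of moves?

Any route passes through (2,3) somewhere between (3,4) and (2,2). Summing Manhattan distances along the two legs ((3,4) → (2,3) → (2,2)) gives a lower bound of 2 + 1 = 3 moves.
A route of 3 moves achieves this: (3,4) → (2,4) → (2,3) → (2,2).
Since 3 matches the lower bound, it is optimal.

3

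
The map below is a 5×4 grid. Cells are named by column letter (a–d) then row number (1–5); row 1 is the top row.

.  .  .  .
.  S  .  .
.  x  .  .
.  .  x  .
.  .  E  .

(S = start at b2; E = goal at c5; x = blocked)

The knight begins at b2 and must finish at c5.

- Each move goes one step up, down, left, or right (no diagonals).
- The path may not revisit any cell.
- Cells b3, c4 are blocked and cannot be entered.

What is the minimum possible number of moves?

6

The Manhattan distance from b2 to c5 is |2−5| + |2−3| = 4, so at least 4 moves are needed.
That bound ignores the blocked cells. Measuring each leg by the fewest moves that actually steer around them (b2→c5: 6) raises the lower bound to 6.
A route of 6 moves exists: b2 → a2 → a3 → a4 → a5 → b5 → c5.
Since 6 matches that lower bound, it is optimal.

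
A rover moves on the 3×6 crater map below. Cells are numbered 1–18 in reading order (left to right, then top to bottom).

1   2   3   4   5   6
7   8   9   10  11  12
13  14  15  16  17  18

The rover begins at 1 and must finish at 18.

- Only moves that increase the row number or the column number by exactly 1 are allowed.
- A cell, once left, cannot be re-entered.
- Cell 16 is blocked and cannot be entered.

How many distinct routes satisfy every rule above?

A right/down-only route from 1 to 18 makes exactly 2 down-moves and 5 right-moves in some order.
With no other constraints that would be C(7,2) = 21 routes.
Subtract routes through each blocked cell (inclusion–exclusion for overlaps): − through 16: 10 → 11.
That gives 11 routes.

11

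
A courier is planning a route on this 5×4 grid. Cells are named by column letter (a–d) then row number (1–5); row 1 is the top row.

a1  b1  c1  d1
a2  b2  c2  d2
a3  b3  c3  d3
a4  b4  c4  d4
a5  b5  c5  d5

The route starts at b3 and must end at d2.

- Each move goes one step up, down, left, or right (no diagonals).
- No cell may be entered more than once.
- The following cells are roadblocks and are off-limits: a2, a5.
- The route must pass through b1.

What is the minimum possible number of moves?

5

Any route passes through b1 somewhere between b3 and d2. Summing Manhattan distances along the two legs (b3 → b1 → d2) gives a lower bound of 2 + 3 = 5 moves.
A route of 5 moves achieves this: b3 → b2 → b1 → c1 → c2 → d2.
Since 5 matches the lower bound, it is optimal.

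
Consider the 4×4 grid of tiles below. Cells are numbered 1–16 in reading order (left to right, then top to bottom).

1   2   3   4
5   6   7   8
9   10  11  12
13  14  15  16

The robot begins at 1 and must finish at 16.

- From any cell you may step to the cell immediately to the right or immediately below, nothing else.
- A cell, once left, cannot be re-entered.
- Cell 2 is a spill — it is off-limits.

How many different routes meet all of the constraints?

A right/down-only route from 1 to 16 makes exactly 3 down-moves and 3 right-moves in some order.
With no other constraints that would be C(6,3) = 20 routes.
Subtract routes through each blocked cell (inclusion–exclusion for overlaps): − through 2: 10 → 10.
That gives 10 routes.

10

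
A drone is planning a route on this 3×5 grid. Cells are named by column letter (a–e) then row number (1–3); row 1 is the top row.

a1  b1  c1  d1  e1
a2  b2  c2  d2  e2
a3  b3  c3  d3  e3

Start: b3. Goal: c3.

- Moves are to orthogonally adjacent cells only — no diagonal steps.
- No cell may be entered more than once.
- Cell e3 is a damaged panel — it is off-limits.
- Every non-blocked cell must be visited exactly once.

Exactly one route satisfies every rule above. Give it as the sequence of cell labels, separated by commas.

Need to visit all 14 open cells exactly once, starting at b3 and ending at c3.
Cell e1 has only two open neighbours (e2 and d1), so the path must pass straight through it: one of those is the cell it's entered from and the other is where it exits.
Route from b3: left to a3, 2× up (reaching a1), right to b1, down to b2, right to c2, up to c1, 2× right (reaching e1), down to e2, left to d2, down to d3, left to c3 — 13 moves in all.
Check: all 14 open cells covered.

b3, a3, a2, a1, b1, b2, c2, c1, d1, e1, e2, d2, d3, c3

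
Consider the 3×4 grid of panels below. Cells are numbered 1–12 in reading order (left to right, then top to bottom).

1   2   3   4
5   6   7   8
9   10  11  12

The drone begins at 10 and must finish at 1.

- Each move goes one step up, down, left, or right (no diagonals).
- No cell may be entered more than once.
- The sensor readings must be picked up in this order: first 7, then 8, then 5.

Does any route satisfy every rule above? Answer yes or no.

One route that works: 10 → 11 → 7 → 8 → 4 → 3 → 2 → 6 → 5 → 1.

yes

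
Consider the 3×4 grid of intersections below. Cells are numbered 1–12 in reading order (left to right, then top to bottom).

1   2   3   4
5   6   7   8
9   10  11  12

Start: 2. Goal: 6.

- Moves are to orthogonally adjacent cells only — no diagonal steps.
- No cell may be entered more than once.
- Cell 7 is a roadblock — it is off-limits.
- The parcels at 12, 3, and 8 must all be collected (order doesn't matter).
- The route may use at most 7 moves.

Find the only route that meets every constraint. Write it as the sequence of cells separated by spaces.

2 3 4 8 12 11 10 6

Any route must reach 12, 3, and 8 and still end at 6 within 7 moves, so the order of the required stops is forced.
Route from 2: 2× right (reaching 4), 2× down (reaching 12), 2× left (reaching 10), up to 6 — 7 moves in all.
Check: all required cells visited; 7 ≤ 7 moves.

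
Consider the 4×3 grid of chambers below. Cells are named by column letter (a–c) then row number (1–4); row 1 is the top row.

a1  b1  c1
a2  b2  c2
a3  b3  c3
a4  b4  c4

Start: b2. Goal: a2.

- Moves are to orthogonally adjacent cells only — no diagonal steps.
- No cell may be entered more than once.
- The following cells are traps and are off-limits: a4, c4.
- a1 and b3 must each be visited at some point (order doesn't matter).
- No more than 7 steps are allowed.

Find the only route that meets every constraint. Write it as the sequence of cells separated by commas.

The 7-move cap with required stops at a1, b3 leaves no slack for detours.
Route from b2: down 1 to b3, right 1 to c3, up 2 to c1, left 2 to a1, down 1 to a2 — 7 moves in all.
Check: all required cells visited; 7 ≤ 7 moves.

b2, b3, c3, c2, c1, b1, a1, a2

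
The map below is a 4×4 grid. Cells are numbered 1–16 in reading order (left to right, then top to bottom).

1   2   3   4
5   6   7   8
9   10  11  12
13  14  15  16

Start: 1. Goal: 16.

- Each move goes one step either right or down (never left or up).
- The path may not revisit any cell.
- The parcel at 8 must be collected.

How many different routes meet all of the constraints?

A right/down-only route from 1 to 16 makes exactly 3 down-moves and 3 right-moves in some order.
With no other constraints that would be C(6,3) = 20 routes.
Split at 8 and multiply the segment counts: 1→8: 4; 8→16: 1; product = 4.
That gives 4 routes.

4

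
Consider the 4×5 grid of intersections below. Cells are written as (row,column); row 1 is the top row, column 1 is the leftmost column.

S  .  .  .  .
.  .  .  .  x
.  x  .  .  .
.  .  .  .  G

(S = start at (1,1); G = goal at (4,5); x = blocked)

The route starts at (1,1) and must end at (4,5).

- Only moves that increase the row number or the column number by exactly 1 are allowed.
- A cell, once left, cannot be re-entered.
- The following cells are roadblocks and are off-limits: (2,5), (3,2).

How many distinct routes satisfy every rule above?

18

A right/down-only route from (1,1) to (4,5) makes exactly 3 down-moves and 4 right-moves in some order.
With no other constraints that would be C(7,3) = 35 routes.
Subtract routes through each blocked cell (inclusion–exclusion for overlaps): − through (2,5): 5 − through (3,2): 12 → 18.
That gives 18 routes.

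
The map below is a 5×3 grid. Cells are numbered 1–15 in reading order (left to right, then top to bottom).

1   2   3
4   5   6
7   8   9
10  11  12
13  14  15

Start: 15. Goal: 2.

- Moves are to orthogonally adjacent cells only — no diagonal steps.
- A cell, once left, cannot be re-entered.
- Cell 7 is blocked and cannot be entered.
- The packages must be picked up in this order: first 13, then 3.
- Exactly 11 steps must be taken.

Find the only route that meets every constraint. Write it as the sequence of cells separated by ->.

15 -> 14 -> 13 -> 10 -> 11 -> 12 -> 9 -> 8 -> 5 -> 6 -> 3 -> 2

The waypoints must appear in the order 13, 3, with no cell reused.
Route from 15: left 2 to 13, up 1 to 10, right 2 to 12, up 1 to 9, left 1 to 8, up 1 to 5, right 1 to 6, up 1 to 3, left 1 to 2 — 11 moves in all.
Check: order respected (13 at step 2, 3 at step 10); 11 moves as required.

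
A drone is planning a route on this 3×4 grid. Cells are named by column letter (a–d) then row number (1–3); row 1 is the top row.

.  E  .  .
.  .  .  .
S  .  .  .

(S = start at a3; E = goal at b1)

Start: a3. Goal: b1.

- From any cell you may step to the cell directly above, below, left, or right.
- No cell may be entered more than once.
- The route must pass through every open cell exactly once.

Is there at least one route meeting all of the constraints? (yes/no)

yes

One route that works: a3 → b3 → c3 → d3 → d2 → d1 → c1 → c2 → b2 → a2 → a1 → b1.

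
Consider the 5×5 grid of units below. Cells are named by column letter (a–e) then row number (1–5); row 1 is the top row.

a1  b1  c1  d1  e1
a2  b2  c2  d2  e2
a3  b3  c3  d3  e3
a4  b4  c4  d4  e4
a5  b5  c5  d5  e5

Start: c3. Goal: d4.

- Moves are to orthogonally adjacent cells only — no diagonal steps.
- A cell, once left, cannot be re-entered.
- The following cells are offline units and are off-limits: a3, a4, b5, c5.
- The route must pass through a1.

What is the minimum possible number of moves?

10

Any route passes through a1 somewhere between c3 and d4. Summing Manhattan distances along the two legs (c3 → a1 → d4) gives a lower bound of 4 + 6 = 10 moves.
A route of 10 moves achieves this: c3 → c2 → c1 → b1 → a1 → a2 → b2 → b3 → b4 → c4 → d4.
Since 10 matches the lower bound, it is optimal.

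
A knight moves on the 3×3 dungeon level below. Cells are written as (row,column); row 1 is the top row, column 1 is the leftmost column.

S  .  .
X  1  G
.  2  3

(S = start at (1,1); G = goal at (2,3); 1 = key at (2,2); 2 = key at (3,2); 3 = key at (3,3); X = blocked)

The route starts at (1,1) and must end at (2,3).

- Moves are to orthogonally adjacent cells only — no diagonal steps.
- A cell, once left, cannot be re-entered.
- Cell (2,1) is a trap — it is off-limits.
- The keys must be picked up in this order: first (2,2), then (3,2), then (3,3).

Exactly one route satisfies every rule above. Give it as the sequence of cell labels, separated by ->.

The waypoints must appear in the order (2,2), (3,2), (3,3), with no cell reused.
Route from (1,1): right to (1,2), 2× down (reaching (3,2)), right to (3,3), up to (2,3) — 5 moves in all.
Check: order respected (1 at step 2, 2 at step 3, 3 at step 4).

(1,1) -> (1,2) -> (2,2) -> (3,2) -> (3,3) -> (2,3)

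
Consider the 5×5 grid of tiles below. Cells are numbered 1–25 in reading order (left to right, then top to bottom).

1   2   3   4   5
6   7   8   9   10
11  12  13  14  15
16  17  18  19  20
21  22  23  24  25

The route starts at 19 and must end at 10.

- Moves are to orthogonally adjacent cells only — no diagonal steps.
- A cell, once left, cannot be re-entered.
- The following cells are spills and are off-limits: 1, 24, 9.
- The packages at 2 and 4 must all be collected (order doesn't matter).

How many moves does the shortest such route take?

Any route passes through 2 and 4 in some order between 19 and 10. Summing Manhattan distances along each leg and taking the cheapest ordering (19 → 2 → 4 → 10) gives a lower bound of 5 + 2 + 2 = 9 moves.
A route of 9 moves achieves this: 19 → 14 → 13 → 8 → 7 → 2 → 3 → 4 → 5 → 10.
Since 9 matches the lower bound, it is optimal.

9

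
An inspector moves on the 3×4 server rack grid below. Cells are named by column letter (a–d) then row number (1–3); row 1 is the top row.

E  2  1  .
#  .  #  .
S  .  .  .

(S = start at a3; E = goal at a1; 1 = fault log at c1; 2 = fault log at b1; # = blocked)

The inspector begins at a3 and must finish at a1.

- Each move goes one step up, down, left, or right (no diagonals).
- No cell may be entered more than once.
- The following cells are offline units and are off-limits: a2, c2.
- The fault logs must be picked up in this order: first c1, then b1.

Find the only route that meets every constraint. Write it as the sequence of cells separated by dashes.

a3 - b3 - c3 - d3 - d2 - d1 - c1 - b1 - a1

The waypoints must appear in the order c1, b1, with no cell reused.
Route from a3: right 3 to d3, up 2 to d1, left 3 to a1 — 8 moves in all.
Check: order respected (1 at step 6, 2 at step 7).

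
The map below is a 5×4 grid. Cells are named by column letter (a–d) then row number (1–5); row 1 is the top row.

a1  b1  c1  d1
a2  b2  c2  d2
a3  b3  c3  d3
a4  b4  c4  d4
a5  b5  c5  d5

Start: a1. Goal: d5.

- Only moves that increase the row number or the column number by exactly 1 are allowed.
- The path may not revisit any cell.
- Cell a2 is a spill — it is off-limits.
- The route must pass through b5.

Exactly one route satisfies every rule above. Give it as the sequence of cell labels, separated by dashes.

Moves only go right or down, so the column and row indices never decrease.
Route from a1: right 1 to b1, down 4 to b5, right 2 to d5 — 7 moves in all.
Check: all required cells visited.

a1 - b1 - b2 - b3 - b4 - b5 - c5 - d5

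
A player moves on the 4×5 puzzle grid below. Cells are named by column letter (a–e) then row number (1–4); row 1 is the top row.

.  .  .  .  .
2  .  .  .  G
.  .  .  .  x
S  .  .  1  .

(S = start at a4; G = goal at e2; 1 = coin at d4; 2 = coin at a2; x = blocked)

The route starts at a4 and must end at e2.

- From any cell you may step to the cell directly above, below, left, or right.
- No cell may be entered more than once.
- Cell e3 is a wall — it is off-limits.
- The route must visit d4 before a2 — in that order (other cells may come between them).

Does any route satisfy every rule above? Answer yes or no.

One route that works: a4 → b4 → c4 → d4 → d3 → c3 → b3 → a3 → a2 → b2 → c2 → d2 → e2.

yes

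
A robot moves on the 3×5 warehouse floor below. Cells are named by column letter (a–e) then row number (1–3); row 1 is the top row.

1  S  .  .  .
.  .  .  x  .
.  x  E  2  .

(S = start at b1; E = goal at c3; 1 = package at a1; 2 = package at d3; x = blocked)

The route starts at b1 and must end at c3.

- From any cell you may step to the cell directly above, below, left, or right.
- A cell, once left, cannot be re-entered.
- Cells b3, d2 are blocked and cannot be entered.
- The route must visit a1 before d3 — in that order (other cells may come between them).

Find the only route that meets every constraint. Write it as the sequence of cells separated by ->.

The waypoints must appear in the order a1, d3, with no cell reused.
Route from b1: left to a1, down to a2, 2× right (reaching c2), up to c1, 2× right (reaching e1), 2× down (reaching e3), 2× left (reaching c3) — 11 moves in all.
Check: order respected (1 at step 1, 2 at step 10).

b1 -> a1 -> a2 -> b2 -> c2 -> c1 -> d1 -> e1 -> e2 -> e3 -> d3 -> c3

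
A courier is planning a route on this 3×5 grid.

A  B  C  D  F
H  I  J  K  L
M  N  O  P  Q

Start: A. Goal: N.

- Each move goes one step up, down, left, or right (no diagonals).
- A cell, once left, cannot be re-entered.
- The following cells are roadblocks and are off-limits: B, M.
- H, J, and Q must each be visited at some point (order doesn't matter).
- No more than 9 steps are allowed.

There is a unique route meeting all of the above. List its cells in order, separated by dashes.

A - H - I - J - K - L - Q - P - O - N

The budget equals the shortest possible length, so every move has to be on a shortest route through the required cells.
Route from A: down to H, 4× right (reaching L), down to Q, 3× left (reaching N) — 9 moves in all.
Check: all required cells visited; 9 ≤ 9 moves.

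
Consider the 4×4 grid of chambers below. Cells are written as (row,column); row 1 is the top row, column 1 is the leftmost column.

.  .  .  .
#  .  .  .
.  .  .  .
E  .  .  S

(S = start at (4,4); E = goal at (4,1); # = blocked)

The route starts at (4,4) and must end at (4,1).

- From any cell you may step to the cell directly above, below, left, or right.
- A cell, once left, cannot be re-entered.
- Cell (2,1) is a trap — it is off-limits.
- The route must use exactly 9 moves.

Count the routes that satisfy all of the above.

17

Need simple routes of exactly 9 moves from (4,4) to (4,1) (Manhattan distance 3, so 3 moves are spent on a detour and 3 undoing it).
Branch systematically from the start, pruning whenever the remaining move budget drops below the Manhattan distance to (4,1) or differs from it in parity. Grouping the completions by first move — via (3,4): 13; via (4,3): 4 — and summing: 13 + 4 = 17.
That gives 17 routes.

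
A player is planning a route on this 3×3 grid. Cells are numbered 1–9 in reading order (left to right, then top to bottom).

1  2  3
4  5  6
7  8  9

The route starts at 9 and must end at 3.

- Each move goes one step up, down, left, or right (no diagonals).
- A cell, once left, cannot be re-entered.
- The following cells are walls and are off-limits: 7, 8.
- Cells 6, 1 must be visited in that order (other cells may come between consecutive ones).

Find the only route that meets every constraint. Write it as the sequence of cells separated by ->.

The waypoints must appear in the order 6, 1, with no cell reused.
Route from 9: up 1 to 6, left 2 to 4, up 1 to 1, right 2 to 3 — 6 moves in all.
Check: order respected (6 at step 1, 1 at step 4).

9 -> 6 -> 5 -> 4 -> 1 -> 2 -> 3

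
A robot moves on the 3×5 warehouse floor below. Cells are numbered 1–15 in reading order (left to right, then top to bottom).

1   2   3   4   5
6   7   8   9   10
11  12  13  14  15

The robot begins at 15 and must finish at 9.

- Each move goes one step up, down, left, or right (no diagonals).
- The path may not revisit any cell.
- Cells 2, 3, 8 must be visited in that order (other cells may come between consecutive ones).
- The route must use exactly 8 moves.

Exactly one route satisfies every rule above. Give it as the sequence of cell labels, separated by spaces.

The waypoints must appear in the order 2, 3, 8, with no cell reused.
Route from 15: left 3 to 12, up 2 to 2, right 1 to 3, down 1 to 8, right 1 to 9 — 8 moves in all.
Check: order respected (2 at step 5, 3 at step 6, 8 at step 7); 8 moves as required.

15 14 13 12 7 2 3 8 9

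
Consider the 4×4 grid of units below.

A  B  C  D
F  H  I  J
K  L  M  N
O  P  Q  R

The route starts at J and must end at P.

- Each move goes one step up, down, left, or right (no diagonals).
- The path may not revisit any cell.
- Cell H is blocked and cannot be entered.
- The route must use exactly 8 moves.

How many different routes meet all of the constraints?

Need simple routes of exactly 8 moves from J to P (Manhattan distance 4, so 2 moves are spent on a detour and 2 undoing it).
Enumerating: J D C I M L K O P | J D C I M N R Q P | J D C B A F K O P | J D C B A F K L P | J N R Q M L K O P | J I C B A F K O P | J I C B A F K L P.
That gives 7 routes.

7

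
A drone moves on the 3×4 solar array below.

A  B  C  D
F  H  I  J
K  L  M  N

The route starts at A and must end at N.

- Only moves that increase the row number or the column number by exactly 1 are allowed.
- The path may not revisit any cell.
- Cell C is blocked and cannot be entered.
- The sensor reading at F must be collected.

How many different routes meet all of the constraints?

4

A right/down-only route from A to N makes exactly 2 down-moves and 3 right-moves in some order.
With no other constraints that would be C(5,2) = 10 routes.
Split at F and multiply the segment counts (each segment already excludes blocked cells): A→F: 1; F→N: 4; product = 4.
That gives 4 routes.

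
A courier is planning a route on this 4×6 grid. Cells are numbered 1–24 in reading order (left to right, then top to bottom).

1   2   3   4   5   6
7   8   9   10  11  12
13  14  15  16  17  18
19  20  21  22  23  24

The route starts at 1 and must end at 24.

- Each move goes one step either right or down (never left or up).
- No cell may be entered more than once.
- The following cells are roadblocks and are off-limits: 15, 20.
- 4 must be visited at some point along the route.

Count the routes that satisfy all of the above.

A right/down-only route from 1 to 24 makes exactly 3 down-moves and 5 right-moves in some order.
With no other constraints that would be C(8,3) = 56 routes.
Split at 4 and multiply the segment counts (each segment already excludes blocked cells): 1→4: 1; 4→24: 10; product = 10.
That gives 10 routes.

10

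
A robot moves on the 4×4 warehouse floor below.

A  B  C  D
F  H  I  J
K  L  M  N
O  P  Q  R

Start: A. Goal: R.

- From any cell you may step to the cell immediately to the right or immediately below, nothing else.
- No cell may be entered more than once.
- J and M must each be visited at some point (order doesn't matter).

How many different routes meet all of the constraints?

0

A right/down-only route from A to R makes exactly 3 down-moves and 3 right-moves in some order.
With no other constraints that would be C(6,3) = 20 routes.
M is below but to the left of J: going J → M would need a leftward move and M → J an upward move, so no right/down-only route can visit both required cells.
No route satisfies every constraint, so the count is 0.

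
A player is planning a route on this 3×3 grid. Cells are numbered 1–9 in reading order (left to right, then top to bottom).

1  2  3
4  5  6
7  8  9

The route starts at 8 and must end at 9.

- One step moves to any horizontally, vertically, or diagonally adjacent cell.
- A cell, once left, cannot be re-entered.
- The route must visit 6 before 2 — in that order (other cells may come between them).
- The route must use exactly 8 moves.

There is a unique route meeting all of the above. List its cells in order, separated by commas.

The waypoints must appear in the order 6, 2, with no cell reused.
Route from 8: up-right 1 to 6, up 1 to 3, left 2 to 1, down 2 to 7, up-right 1 to 5, down-right 1 to 9 — 8 moves in all.
Check: order respected (6 at step 1, 2 at step 3); 8 moves as required.

8, 6, 3, 2, 1, 4, 7, 5, 9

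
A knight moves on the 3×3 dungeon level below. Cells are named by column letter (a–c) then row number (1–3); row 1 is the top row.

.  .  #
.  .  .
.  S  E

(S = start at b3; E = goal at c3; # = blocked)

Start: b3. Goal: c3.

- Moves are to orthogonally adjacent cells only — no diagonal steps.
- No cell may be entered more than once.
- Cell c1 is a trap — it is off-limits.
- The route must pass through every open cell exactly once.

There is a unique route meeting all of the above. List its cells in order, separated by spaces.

b3 a3 a2 a1 b1 b2 c2 c3

Need to visit all 8 open cells exactly once, starting at b3 and ending at c3.
Route from b3: left 1 to a3, up 2 to a1, right 1 to b1, down 1 to b2, right 1 to c2, down 1 to c3 — 7 moves in all.
Check: all 8 open cells covered.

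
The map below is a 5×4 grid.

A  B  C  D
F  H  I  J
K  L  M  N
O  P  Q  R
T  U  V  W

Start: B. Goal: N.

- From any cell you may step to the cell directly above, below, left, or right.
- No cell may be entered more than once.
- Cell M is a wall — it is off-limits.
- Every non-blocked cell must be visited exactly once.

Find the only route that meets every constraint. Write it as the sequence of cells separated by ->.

B -> A -> F -> K -> O -> T -> U -> V -> W -> R -> Q -> P -> L -> H -> I -> C -> D -> J -> N

Need to visit all 19 open cells exactly once, starting at B and ending at N.
Cell D has only two open neighbours (J and C), so the path must pass straight through it: one of those is the cell it's entered from and the other is where it exits.
Route from B: left to A, 4× down (reaching T), 3× right (reaching W), up to R, 2× left (reaching P), 2× up (reaching H), right to I, up to C, right to D, 2× down (reaching N) — 18 moves in all.
Check: all 19 open cells covered.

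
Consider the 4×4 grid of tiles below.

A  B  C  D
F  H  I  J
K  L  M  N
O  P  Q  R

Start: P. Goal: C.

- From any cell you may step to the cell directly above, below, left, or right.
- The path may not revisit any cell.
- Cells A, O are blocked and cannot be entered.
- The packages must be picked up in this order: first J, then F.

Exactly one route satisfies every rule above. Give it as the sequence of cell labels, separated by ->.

P -> Q -> R -> N -> J -> I -> M -> L -> K -> F -> H -> B -> C

The waypoints must appear in the order J, F, with no cell reused.
Route from P: 2× right (reaching R), 2× up (reaching J), left to I, down to M, 2× left (reaching K), up to F, right to H, up to B, right to C — 12 moves in all.
Check: order respected (J at step 4, F at step 9).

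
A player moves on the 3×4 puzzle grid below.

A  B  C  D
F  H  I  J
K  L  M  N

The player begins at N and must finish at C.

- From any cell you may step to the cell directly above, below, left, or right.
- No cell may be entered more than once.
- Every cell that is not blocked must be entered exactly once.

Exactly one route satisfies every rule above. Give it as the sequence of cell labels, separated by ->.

Need to visit all 12 open cells exactly once, starting at N and ending at C.
Cell A has only two open neighbours (F and B), so the path must pass straight through it: one of those is the cell it's entered from and the other is where it exits.
Route from N: left 3 to K, up 2 to A, right 1 to B, down 1 to H, right 2 to J, up 1 to D, left 1 to C — 11 moves in all.
Check: all 12 open cells covered.

N -> M -> L -> K -> F -> A -> B -> H -> I -> J -> D -> C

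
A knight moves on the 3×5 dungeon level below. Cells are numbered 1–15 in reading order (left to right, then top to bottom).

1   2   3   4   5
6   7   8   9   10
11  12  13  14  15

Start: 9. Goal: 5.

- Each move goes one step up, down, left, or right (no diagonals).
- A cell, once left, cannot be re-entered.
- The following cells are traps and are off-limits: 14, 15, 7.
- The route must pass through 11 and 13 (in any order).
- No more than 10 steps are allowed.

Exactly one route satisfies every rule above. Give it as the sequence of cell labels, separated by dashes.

9 - 8 - 13 - 12 - 11 - 6 - 1 - 2 - 3 - 4 - 5

The 10-move cap with required stops at 11, 13 leaves no slack for detours.
Route from 9: left to 8, down to 13, 2× left (reaching 11), 2× up (reaching 1), 4× right (reaching 5) — 10 moves in all.
Check: all required cells visited; 10 ≤ 10 moves.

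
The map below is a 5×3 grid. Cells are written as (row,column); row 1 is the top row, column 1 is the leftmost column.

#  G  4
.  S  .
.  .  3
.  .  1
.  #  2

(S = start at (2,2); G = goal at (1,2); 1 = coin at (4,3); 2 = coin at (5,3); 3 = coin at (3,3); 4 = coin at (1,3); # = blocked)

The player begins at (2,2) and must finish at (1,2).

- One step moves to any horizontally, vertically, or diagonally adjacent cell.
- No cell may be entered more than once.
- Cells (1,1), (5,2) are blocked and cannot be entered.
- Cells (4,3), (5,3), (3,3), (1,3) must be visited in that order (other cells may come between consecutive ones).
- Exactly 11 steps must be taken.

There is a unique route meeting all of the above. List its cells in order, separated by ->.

The waypoints must appear in the order (4,3), (5,3), (3,3), (1,3), with no cell reused.
Route from (2,2): left 1 to (2,1), down 2 to (4,1), up-right 1 to (3,2), down-right 1 to (4,3), down 1 to (5,3), up-left 1 to (4,2), up-right 1 to (3,3), up 2 to (1,3), left 1 to (1,2) — 11 moves in all.
Check: order respected (1 at step 5, 2 at step 6, 3 at step 8, 4 at step 10); 11 moves as required.

(2,2) -> (2,1) -> (3,1) -> (4,1) -> (3,2) -> (4,3) -> (5,3) -> (4,2) -> (3,3) -> (2,3) -> (1,3) -> (1,2)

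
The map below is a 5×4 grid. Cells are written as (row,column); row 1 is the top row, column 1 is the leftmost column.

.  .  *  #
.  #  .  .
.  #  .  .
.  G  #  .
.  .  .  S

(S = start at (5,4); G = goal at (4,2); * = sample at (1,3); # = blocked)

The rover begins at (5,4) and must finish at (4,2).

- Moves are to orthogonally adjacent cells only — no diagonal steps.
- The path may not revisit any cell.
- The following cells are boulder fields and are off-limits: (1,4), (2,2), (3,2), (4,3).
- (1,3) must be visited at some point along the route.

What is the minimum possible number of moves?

11

Any route passes through (1,3) somewhere between (5,4) and (4,2). Summing Manhattan distances along the two legs ((5,4) → (1,3) → (4,2)) gives a lower bound of 5 + 4 = 9 moves.
That bound ignores the blocked cells. Measuring each leg by the fewest moves that actually steer around them ((5,4)→(1,3): 5; (1,3)→(4,2): 6) raises the lower bound to 11.
A route of 11 moves exists: (5,4) → (4,4) → (3,4) → (2,4) → (2,3) → (1,3) → (1,2) → (1,1) → (2,1) → (3,1) → (4,1) → (4,2).
Since 11 matches that lower bound, it is optimal.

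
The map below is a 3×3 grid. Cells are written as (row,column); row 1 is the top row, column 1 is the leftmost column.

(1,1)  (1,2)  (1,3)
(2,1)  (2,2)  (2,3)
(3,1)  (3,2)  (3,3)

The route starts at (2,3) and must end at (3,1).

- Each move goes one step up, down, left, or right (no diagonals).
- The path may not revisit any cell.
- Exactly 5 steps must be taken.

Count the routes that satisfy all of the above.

Need simple routes of exactly 5 moves from (2,3) to (3,1) (Manhattan distance 3, so 1 moves are spent on a detour and 1 undoing it).
Enumerating: (2,3) (1,3) (1,2) (2,2) (3,2) (3,1) | (2,3) (1,3) (1,2) (2,2) (2,1) (3,1) | (2,3) (1,3) (1,2) (1,1) (2,1) (3,1) | (2,3) (3,3) (3,2) (2,2) (2,1) (3,1) | (2,3) (2,2) (1,2) (1,1) (2,1) (3,1).
That gives 5 routes.

5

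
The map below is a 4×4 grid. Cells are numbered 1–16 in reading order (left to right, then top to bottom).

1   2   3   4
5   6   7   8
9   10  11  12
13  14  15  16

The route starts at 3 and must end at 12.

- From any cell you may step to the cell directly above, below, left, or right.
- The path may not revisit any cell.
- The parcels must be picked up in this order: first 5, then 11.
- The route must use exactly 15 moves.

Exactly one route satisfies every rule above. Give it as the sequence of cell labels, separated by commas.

3, 4, 8, 7, 6, 2, 1, 5, 9, 13, 14, 10, 11, 15, 16, 12

The waypoints must appear in the order 5, 11, with no cell reused.
Route from 3: right to 4, down to 8, 2× left (reaching 6), up to 2, left to 1, 3× down (reaching 13), right to 14, up to 10, right to 11, down to 15, right to 16, up to 12 — 15 moves in all.
Check: order respected (5 at step 7, 11 at step 12); 15 moves as required.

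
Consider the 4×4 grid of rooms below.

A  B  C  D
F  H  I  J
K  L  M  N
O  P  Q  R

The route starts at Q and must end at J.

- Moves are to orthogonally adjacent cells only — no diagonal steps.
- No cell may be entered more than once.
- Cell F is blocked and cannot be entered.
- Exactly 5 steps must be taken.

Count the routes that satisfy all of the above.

6

Need simple routes of exactly 5 moves from Q to J (Manhattan distance 3, so 1 moves are spent on a detour and 1 undoing it).
Enumerating: Q M I C D J | Q M L H I J | Q P L H I J | Q P L M I J | Q P L M N J | Q R N M I J.
That gives 6 routes.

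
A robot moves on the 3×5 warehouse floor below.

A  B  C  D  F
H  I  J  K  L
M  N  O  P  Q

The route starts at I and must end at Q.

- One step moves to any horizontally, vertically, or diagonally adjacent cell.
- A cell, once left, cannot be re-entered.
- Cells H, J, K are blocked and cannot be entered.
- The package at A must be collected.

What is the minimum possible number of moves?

6

Any route passes through A somewhere between I and Q. Summing Chebyshev distances along the two legs (I → A → Q) gives a lower bound of 1 + 4 = 5 moves.
The shortest route satisfying every rule uses 6 moves: I → A → B → C → D → L → Q.
The no-revisit rule (legs can't share cells) pushes the minimum above the 5-move bound; an exhaustive check rules out every length from 5 to 5, leaving 6 as the minimum.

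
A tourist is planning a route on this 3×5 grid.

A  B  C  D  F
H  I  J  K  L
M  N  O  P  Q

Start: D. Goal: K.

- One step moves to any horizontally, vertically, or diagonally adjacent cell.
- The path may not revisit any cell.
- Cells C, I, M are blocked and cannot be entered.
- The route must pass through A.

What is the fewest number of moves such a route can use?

Any route passes through A somewhere between D and K. Summing Chebyshev distances along the two legs (D → A → K) gives a lower bound of 3 + 3 = 6 moves.
The shortest route satisfying every rule uses 7 moves: D → J → B → A → H → N → O → K.
The no-revisit rule (legs can't share cells) pushes the minimum above the 6-move bound; an exhaustive check rules out every length from 6 to 6, leaving 7 as the minimum.

7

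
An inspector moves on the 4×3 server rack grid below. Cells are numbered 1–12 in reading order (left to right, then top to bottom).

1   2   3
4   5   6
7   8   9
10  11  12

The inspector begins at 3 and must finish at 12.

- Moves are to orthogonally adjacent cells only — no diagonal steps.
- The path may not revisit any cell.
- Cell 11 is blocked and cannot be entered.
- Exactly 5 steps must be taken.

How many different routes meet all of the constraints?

Need simple routes of exactly 5 moves from 3 to 12 (Manhattan distance 3, so 1 moves are spent on a detour and 1 undoing it).
Enumerating: 3 6 5 8 9 12 | 3 2 5 8 9 12 | 3 2 5 6 9 12.
That gives 3 routes.

3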